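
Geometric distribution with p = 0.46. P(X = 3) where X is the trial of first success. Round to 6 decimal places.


P = (1-p)^(k-1) * p
(1-p)^(k-1) = 0.54^2 = 0.2916
P = 0.2916 * 0.46 = 0.134136

0.134136


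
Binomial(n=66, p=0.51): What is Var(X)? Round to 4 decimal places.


Var = n*p*(1-p) = 66 * 0.51 * 0.49 = 16.4934

16.4934


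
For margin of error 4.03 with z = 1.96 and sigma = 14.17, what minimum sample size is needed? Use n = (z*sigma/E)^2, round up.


z*sigma/E = 1.96 * 14.17 / 4.03 = 5341/775 ≈ 6.891613
(z*sigma/E)^2 ≈ 47.494328
round up: n = 48

48


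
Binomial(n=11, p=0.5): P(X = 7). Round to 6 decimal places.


P = C(n,k) * p^k * (1-p)^(n-k)
C(11,7) = 330
p^k = 0.5^7 = 0.0078125
(1-p)^(n-k) = 0.5^4 = 0.0625
P = 330 * 0.0078125 * 0.0625 = 165/1024 ≈ 0.161133

0.161133


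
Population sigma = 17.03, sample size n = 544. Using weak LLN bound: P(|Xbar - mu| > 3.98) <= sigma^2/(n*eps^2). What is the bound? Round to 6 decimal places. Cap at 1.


bound = min(1, sigma^2/(n*eps^2))
sigma^2 = 17.03^2 = 290.0209
n*eps^2 = 544 * 3.98^2 = 544 * 15.8404 = 8617.1776
sigma^2/(n*eps^2) = 290.0209 / 8617.1776 ≈ 0.03365614

0.033656


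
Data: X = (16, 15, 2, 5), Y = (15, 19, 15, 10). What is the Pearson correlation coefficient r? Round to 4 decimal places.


r = sum((xi-xbar)(yi-ybar)) / sqrt(sum((xi-xbar)^2) * sum((yi-ybar)^2))
n = 4, xbar = 38/4 = 9.5, ybar = 59/4 = 14.75
Sxy = sum((xi-xbar)(yi-ybar)) = 44.5
Sxx = sum((xi-xbar)^2) = 149
Syy = sum((yi-ybar)^2) = 40.75
sqrt(Sxx*Syy) ≈ 77.921435
r = Sxy / sqrt(Sxx*Syy) = 44.5 / 77.921435 ≈ 0.571088

0.5711


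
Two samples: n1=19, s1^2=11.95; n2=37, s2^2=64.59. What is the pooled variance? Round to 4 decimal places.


sp^2 = ((n1-1)*s1^2 + (n2-1)*s2^2)/(n1+n2-2)
(n1-1)*s1^2 = 18 * 11.95 = 215.1
(n2-1)*s2^2 = 36 * 64.59 = 2325.24
numerator = 215.1 + 2325.24 = 2540.34
n1+n2-2 = 54
sp^2 = 2540.34 / 54 = 14113/300 ≈ 47.043333

47.0433


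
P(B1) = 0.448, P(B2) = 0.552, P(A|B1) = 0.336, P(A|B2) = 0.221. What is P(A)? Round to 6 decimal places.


P(A) = P(A|B1)*P(B1) + P(A|B2)*P(B2)
P(A|B1)*P(B1) = 0.336 * 0.448 = 0.150528
P(A|B2)*P(B2) = 0.221 * 0.552 = 0.121992
P(A) = 0.150528 + 0.121992 = 0.27252

0.272520


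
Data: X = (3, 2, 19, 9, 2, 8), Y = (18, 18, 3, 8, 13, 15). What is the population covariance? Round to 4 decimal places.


Cov = (1/n)*sum((xi-xbar)(yi-ybar))
n = 6, xbar = 43/6 ≈ 7.166667, ybar = 75/6 = 12.5
sum((xi-xbar)(yi-ybar)) = -172.5
Cov = -172.5 / 6 = -28.75

-28.7500


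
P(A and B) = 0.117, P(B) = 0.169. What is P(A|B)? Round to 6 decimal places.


P(A|B) = P(A and B) / P(B) = 0.117 / 0.169 = 9/13 ≈ 0.69230769

0.692308


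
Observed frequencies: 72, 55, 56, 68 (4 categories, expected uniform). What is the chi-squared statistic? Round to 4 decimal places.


chi2 = sum((O-E)^2/E), E = total/4
total = 251, E = 251/4 = 62.75
(72 - 62.75)^2 / 62.75 = 85.5625 / 62.75 = 1369/1004 ≈ 1.363546
(55 - 62.75)^2 / 62.75 = 60.0625 / 62.75 = 961/1004 ≈ 0.957171
(56 - 62.75)^2 / 62.75 = 45.5625 / 62.75 = 729/1004 ≈ 0.726096
(68 - 62.75)^2 / 62.75 = 27.5625 / 62.75 = 441/1004 ≈ 0.439243
chi2 = 875/251 ≈ 3.486056

3.4861


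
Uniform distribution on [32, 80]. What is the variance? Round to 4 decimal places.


Var = (b-a)^2 / 12
(b-a)^2 = (80 - 32)^2 = 2304
Var = 2304/12 = 192

192.0000


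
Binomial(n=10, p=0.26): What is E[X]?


E[X] = n*p = 10 * 0.26 = 2.6

2.6


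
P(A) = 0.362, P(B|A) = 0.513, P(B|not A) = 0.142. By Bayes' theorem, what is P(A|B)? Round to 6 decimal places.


P(A|B) = P(B|A)*P(A) / P(B), P(B) = P(B|A)*P(A) + P(B|not A)*P(not A)
P(B|A)*P(A) = 0.513 * 0.362 = 0.185706
P(B|not A)*P(not A) = 0.142 * 0.638 = 0.090596
P(B) = 0.185706 + 0.090596 = 0.276302
P(A|B) = 0.185706 / 0.276302 ≈ 0.67211240

0.672112


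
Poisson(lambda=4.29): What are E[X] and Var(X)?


E[X] = Var(X) = lambda = 4.29

4.29, 4.29


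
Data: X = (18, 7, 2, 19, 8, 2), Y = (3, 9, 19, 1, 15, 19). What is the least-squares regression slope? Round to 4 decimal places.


b = sum((xi-xbar)(yi-ybar)) / sum((xi-xbar)^2)
n = 6, xbar = 56/6 = 28/3 ≈ 9.333333, ybar = 66/6 = 11
Sxy = sum((xi-xbar)(yi-ybar)) = -284
Sxx = sum((xi-xbar)^2) = 850/3 ≈ 283.333333
b = Sxy / Sxx = -426/425 ≈ -1.002353

-1.0024


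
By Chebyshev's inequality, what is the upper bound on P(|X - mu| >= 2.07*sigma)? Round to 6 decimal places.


P <= 1/k^2
k^2 = 2.07^2 = 4.2849
1/k^2 = 1 / 4.2849 ≈ 0.23337768

0.233378


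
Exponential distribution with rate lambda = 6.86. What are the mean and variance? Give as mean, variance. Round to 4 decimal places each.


mean = 1/lam, var = 1/lam^2
mean = 1 / 6.86 = 50/343 ≈ 0.145773
lam^2 = 6.86^2 = 47.0596
var = 1 / 47.0596 ≈ 0.021250

0.1458, 0.0212


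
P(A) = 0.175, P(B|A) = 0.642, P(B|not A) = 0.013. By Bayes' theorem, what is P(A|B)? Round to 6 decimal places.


P(A|B) = P(B|A)*P(A) / P(B), P(B) = P(B|A)*P(A) + P(B|not A)*P(not A)
P(B|A)*P(A) = 0.642 * 0.175 = 0.11235
P(B|not A)*P(not A) = 0.013 * 0.825 = 0.010725
P(B) = 0.11235 + 0.010725 = 0.123075
P(A|B) = 0.11235 / 0.123075 = 1498/1641 ≈ 0.91285801

0.912858


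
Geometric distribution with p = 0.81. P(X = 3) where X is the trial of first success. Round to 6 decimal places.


P = (1-p)^(k-1) * p
(1-p)^(k-1) = 0.19^2 = 0.0361
P = 0.0361 * 0.81 = 0.029241

0.029241


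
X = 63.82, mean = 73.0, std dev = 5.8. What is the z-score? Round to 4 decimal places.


z = (X - mu) / sigma
X - mu = 63.82 - 73.0 = -9.18
z = -9.18 / 5.8 = -459/290 ≈ -1.582759

-1.5828


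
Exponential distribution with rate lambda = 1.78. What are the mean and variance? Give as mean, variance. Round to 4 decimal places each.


mean = 1/lam, var = 1/lam^2
mean = 1 / 1.78 = 50/89 ≈ 0.561798
lam^2 = 1.78^2 = 3.1684
var = 1 / 3.1684 = 2500/7921 ≈ 0.315617

0.5618, 0.3156


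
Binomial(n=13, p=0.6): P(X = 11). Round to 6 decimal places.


P = C(n,k) * p^k * (1-p)^(n-k)
C(13,11) = 78
p^k = 0.6^11 ≈ 0.003627971
(1-p)^(n-k) = 0.4^2 = 0.16
P = 78 * 0.003627971 * 0.16 ≈ 0.045277

0.045277


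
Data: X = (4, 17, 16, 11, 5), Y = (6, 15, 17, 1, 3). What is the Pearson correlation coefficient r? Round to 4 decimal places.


r = sum((xi-xbar)(yi-ybar)) / sqrt(sum((xi-xbar)^2) * sum((yi-ybar)^2))
n = 5, xbar = 53/5 = 10.6, ybar = 42/5 = 8.4
Sxy = sum((xi-xbar)(yi-ybar)) = 131.8
Sxx = sum((xi-xbar)^2) = 145.2
Syy = sum((yi-ybar)^2) = 207.2
sqrt(Sxx*Syy) ≈ 173.451549
r = Sxy / sqrt(Sxx*Syy) = 131.8 / 173.451549 ≈ 0.759866

0.7599


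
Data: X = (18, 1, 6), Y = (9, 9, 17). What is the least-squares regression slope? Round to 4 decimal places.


b = sum((xi-xbar)(yi-ybar)) / sum((xi-xbar)^2)
n = 3, xbar = 25/3 ≈ 8.333333, ybar = 35/3 ≈ 11.666667
Sxy = sum((xi-xbar)(yi-ybar)) = -56/3 ≈ -18.666667
Sxx = sum((xi-xbar)^2) = 458/3 ≈ 152.666667
b = Sxy / Sxx = -28/229 ≈ -0.122271

-0.1223


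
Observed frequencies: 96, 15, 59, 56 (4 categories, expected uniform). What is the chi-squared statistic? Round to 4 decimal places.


chi2 = sum((O-E)^2/E), E = total/4
total = 226, E = 226/4 = 56.5
(96 - 56.5)^2 / 56.5 = 1560.25 / 56.5 = 6241/226 ≈ 27.615044
(15 - 56.5)^2 / 56.5 = 1722.25 / 56.5 = 6889/226 ≈ 30.482301
(59 - 56.5)^2 / 56.5 = 6.25 / 56.5 = 25/226 ≈ 0.110619
(56 - 56.5)^2 / 56.5 = 0.25 / 56.5 = 1/226 ≈ 0.004425
chi2 = 6578/113 ≈ 58.212389

58.2124


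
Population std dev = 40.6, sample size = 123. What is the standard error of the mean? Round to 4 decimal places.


SE = sigma / sqrt(n)
sqrt(123) ≈ 11.090537
SE = 40.6 / 11.090537 ≈ 3.660779

3.6608


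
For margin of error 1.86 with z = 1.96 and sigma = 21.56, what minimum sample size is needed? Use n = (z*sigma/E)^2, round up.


z*sigma/E = 1.96 * 21.56 / 1.86 = 52822/2325 ≈ 22.719140
(z*sigma/E)^2 ≈ 516.159313
round up: n = 517

517


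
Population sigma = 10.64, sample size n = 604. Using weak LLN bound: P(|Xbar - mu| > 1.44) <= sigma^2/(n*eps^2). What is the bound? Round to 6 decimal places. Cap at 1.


bound = min(1, sigma^2/(n*eps^2))
sigma^2 = 10.64^2 = 113.2096
n*eps^2 = 604 * 1.44^2 = 604 * 2.0736 = 1252.4544
sigma^2/(n*eps^2) = 113.2096 / 1252.4544 ≈ 0.09039020

0.090390


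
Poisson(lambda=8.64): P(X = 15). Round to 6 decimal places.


P = e^(-lam) * lam^k / k!
e^(-8.64) ≈ 0.0001768869
lam^k = 8.64^15 ≈ 111610778442652.502341
k! = 15! = 1307674368000
P = 0.0001768869 * 111610778442652.502341 / 1307674368000 ≈ 0.015097

0.015097


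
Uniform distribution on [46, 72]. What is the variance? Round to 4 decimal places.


Var = (b-a)^2 / 12
(b-a)^2 = (72 - 46)^2 = 676
Var = 676/12 ≈ 56.333333

56.3333


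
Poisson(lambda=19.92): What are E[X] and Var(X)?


E[X] = Var(X) = lambda = 19.92

19.92, 19.92


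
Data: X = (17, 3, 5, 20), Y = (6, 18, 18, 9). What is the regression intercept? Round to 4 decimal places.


a = ybar - b*xbar, where b = sum((xi-xbar)(yi-ybar)) / sum((xi-xbar)^2)
n = 4, xbar = 45/4 = 11.25, ybar = 51/4 = 12.75
Sxy = sum((xi-xbar)(yi-ybar)) = -147.75
Sxx = sum((xi-xbar)^2) = 216.75
b = Sxy / Sxx = -197/289 ≈ -0.681661
a = 12.75 - (-0.681661) * 11.25 = 5901/289 ≈ 20.418685

20.4187


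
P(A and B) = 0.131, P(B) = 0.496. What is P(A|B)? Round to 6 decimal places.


P(A|B) = P(A and B) / P(B) = 0.131 / 0.496 = 131/496 ≈ 0.26411290

0.264113


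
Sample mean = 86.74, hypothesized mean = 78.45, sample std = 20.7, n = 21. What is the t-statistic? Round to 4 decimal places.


t = (xbar - mu0) / (s/sqrt(n))
xbar - mu0 = 86.74 - 78.45 = 8.29
sqrt(21) ≈ 4.58257569
s/sqrt(n) = 20.7 / 4.58257569 ≈ 4.51711033
t = 8.29 / 4.51711033 ≈ 1.835244

1.8352


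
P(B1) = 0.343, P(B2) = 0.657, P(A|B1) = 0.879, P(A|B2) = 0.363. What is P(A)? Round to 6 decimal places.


P(A) = P(A|B1)*P(B1) + P(A|B2)*P(B2)
P(A|B1)*P(B1) = 0.879 * 0.343 = 0.301497
P(A|B2)*P(B2) = 0.363 * 0.657 = 0.238491
P(A) = 0.301497 + 0.238491 = 0.539988

0.539988


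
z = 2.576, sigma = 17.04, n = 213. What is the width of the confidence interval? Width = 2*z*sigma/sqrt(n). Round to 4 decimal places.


width = 2*z*sigma/sqrt(n)
2*z*sigma = 2 * 2.576 * 17.04 = 87.79008
sqrt(213) ≈ 14.594520
width = 87.79008 / 14.594520 ≈ 6.015277

6.0153


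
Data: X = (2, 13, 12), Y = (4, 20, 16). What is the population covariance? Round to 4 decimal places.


Cov = (1/n)*sum((xi-xbar)(yi-ybar))
n = 3, xbar = 27/3 = 9, ybar = 40/3 ≈ 13.333333
sum((xi-xbar)(yi-ybar)) = 100
Cov = 100 / 3 = 100/3 ≈ 33.333333

33.3333


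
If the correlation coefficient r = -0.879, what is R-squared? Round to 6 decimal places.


R^2 = r^2 = (-0.879)^2 = 0.772641

0.772641


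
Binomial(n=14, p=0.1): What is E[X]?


E[X] = n*p = 14 * 0.1 = 1.4

1.4


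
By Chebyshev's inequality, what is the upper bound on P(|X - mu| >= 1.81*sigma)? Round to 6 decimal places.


P <= 1/k^2
k^2 = 1.81^2 = 3.2761
1/k^2 = 1 / 3.2761 ≈ 0.30524099

0.305241


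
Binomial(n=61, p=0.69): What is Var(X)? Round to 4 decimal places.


Var = n*p*(1-p) = 61 * 0.69 * 0.31 = 13.0479

13.0479


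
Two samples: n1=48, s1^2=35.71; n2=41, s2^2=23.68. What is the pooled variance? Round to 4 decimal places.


sp^2 = ((n1-1)*s1^2 + (n2-1)*s2^2)/(n1+n2-2)
(n1-1)*s1^2 = 47 * 35.71 = 1678.37
(n2-1)*s2^2 = 40 * 23.68 = 947.2
numerator = 1678.37 + 947.2 = 2625.57
n1+n2-2 = 87
sp^2 = 2625.57 / 87 = 87519/2900 ≈ 30.178966

30.1790


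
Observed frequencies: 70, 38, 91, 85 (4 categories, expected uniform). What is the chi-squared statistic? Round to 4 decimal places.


chi2 = sum((O-E)^2/E), E = total/4
total = 284, E = 284/4 = 71
(70 - 71)^2 / 71 = 1 / 71 = 1/71 ≈ 0.014085
(38 - 71)^2 / 71 = 1089 / 71 = 1089/71 ≈ 15.338028
(91 - 71)^2 / 71 = 400 / 71 = 400/71 ≈ 5.633803
(85 - 71)^2 / 71 = 196 / 71 = 196/71 ≈ 2.760563
chi2 = 1686/71 ≈ 23.746479

23.7465


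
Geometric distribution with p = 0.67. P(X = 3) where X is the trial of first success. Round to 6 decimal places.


P = (1-p)^(k-1) * p
(1-p)^(k-1) = 0.33^2 = 0.1089
P = 0.1089 * 0.67 = 0.072963

0.072963


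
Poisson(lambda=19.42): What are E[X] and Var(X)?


E[X] = Var(X) = lambda = 19.42

19.42, 19.42


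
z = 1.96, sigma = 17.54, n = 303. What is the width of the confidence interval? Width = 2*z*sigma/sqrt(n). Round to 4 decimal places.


width = 2*z*sigma/sqrt(n)
2*z*sigma = 2 * 1.96 * 17.54 = 68.7568
sqrt(303) ≈ 17.406895
width = 68.7568 / 17.406895 ≈ 3.949975

3.9500


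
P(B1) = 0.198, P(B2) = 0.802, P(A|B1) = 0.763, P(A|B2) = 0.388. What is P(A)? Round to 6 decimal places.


P(A) = P(A|B1)*P(B1) + P(A|B2)*P(B2)
P(A|B1)*P(B1) = 0.763 * 0.198 = 0.151074
P(A|B2)*P(B2) = 0.388 * 0.802 = 0.311176
P(A) = 0.151074 + 0.311176 = 0.46225

0.462250


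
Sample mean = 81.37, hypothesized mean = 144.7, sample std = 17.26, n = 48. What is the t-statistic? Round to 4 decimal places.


t = (xbar - mu0) / (s/sqrt(n))
xbar - mu0 = 81.37 - 144.7 = -63.33
sqrt(48) ≈ 6.92820323
s/sqrt(n) = 17.26 / 6.92820323 ≈ 2.49126641
t = -63.33 / 2.49126641 ≈ -25.420806

-25.4208


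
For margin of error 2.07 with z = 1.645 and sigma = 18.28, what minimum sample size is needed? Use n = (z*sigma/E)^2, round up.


z*sigma/E = 1.645 * 18.28 / 2.07 ≈ 14.526860
(z*sigma/E)^2 ≈ 211.029659
round up: n = 212

212


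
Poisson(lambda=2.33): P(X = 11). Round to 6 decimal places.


P = e^(-lam) * lam^k / k!
e^(-2.33) ≈ 0.09729575
lam^k = 2.33^11 ≈ 10987.910955
k! = 11! = 39916800
P = 0.09729575 * 10987.910955 / 39916800 ≈ 0.000027

0.000027


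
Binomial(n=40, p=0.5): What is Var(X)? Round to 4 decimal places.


Var = n*p*(1-p) = 40 * 0.5 * 0.5 = 10

10.0000


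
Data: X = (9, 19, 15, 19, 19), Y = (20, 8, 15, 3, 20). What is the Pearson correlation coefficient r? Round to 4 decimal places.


r = sum((xi-xbar)(yi-ybar)) / sqrt(sum((xi-xbar)^2) * sum((yi-ybar)^2))
n = 5, xbar = 81/5 = 16.2, ybar = 66/5 = 13.2
Sxy = sum((xi-xbar)(yi-ybar)) = -75.2
Sxx = sum((xi-xbar)^2) = 76.8
Syy = sum((yi-ybar)^2) = 226.8
sqrt(Sxx*Syy) ≈ 131.978180
r = Sxy / sqrt(Sxx*Syy) = -75.2 / 131.978180 ≈ -0.569791

-0.5698


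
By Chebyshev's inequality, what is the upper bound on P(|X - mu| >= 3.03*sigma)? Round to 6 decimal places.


P <= 1/k^2
k^2 = 3.03^2 = 9.1809
1/k^2 = 1 / 9.1809 ≈ 0.10892178

0.108922


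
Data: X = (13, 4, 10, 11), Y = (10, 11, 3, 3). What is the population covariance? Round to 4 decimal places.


Cov = (1/n)*sum((xi-xbar)(yi-ybar))
n = 4, xbar = 38/4 = 9.5, ybar = 27/4 = 6.75
sum((xi-xbar)(yi-ybar)) = -19.5
Cov = -19.5 / 4 = -4.875

-4.8750


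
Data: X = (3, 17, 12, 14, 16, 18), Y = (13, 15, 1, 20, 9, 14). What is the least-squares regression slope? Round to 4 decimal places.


b = sum((xi-xbar)(yi-ybar)) / sum((xi-xbar)^2)
n = 6, xbar = 80/6 = 40/3 ≈ 13.333333, ybar = 72/6 = 12
Sxy = sum((xi-xbar)(yi-ybar)) = 22
Sxx = sum((xi-xbar)^2) = 454/3 ≈ 151.333333
b = Sxy / Sxx = 33/227 ≈ 0.145374

0.1454


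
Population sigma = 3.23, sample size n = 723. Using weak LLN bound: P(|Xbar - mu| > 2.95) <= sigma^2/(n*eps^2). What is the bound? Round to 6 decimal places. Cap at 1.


bound = min(1, sigma^2/(n*eps^2))
sigma^2 = 3.23^2 = 10.4329
n*eps^2 = 723 * 2.95^2 = 723 * 8.7025 = 6291.9075
sigma^2/(n*eps^2) = 10.4329 / 6291.9075 ≈ 0.00165815

0.001658


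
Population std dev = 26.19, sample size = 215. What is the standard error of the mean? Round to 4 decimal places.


SE = sigma / sqrt(n)
sqrt(215) ≈ 14.662878
SE = 26.19 / 14.662878 ≈ 1.786143

1.7861


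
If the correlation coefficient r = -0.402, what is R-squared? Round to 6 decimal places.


R^2 = r^2 = (-0.402)^2 = 0.161604

0.161604


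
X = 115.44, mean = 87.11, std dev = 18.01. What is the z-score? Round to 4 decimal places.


z = (X - mu) / sigma
X - mu = 115.44 - 87.11 = 28.33
z = 28.33 / 18.01 = 2833/1801 ≈ 1.573015

1.5730


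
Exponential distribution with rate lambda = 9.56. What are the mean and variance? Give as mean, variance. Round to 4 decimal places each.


mean = 1/lam, var = 1/lam^2
mean = 1 / 9.56 = 25/239 ≈ 0.104603
lam^2 = 9.56^2 = 91.3936
var = 1 / 91.3936 ≈ 0.010942

0.1046, 0.0109


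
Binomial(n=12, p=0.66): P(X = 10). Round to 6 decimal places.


P = C(n,k) * p^k * (1-p)^(n-k)
C(12,10) = 66
p^k = 0.66^10 ≈ 0.01568337
(1-p)^(n-k) = 0.34^2 = 0.1156
P = 66 * 0.01568337 * 0.1156 ≈ 0.119658

0.119658


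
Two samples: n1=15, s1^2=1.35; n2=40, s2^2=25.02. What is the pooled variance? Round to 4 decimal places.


sp^2 = ((n1-1)*s1^2 + (n2-1)*s2^2)/(n1+n2-2)
(n1-1)*s1^2 = 14 * 1.35 = 18.9
(n2-1)*s2^2 = 39 * 25.02 = 975.78
numerator = 18.9 + 975.78 = 994.68
n1+n2-2 = 53
sp^2 = 994.68 / 53 = 24867/1325 ≈ 18.767547

18.7675


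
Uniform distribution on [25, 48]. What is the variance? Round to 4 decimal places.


Var = (b-a)^2 / 12
(b-a)^2 = (48 - 25)^2 = 529
Var = 529/12 ≈ 44.083333

44.0833


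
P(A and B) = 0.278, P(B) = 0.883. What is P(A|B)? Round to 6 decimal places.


P(A|B) = P(A and B) / P(B) = 0.278 / 0.883 = 278/883 ≈ 0.31483579

0.314836


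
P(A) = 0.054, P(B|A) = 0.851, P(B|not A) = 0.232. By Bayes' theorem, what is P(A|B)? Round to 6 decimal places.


P(A|B) = P(B|A)*P(A) / P(B), P(B) = P(B|A)*P(A) + P(B|not A)*P(not A)
P(B|A)*P(A) = 0.851 * 0.054 = 0.045954
P(B|not A)*P(not A) = 0.232 * 0.946 = 0.219472
P(B) = 0.045954 + 0.219472 = 0.265426
P(A|B) = 0.045954 / 0.265426 ≈ 0.17313300

0.173133


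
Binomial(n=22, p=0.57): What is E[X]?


E[X] = n*p = 22 * 0.57 = 12.54

12.54


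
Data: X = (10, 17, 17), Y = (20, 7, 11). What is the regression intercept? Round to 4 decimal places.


a = ybar - b*xbar, where b = sum((xi-xbar)(yi-ybar)) / sum((xi-xbar)^2)
n = 3, xbar = 44/3 ≈ 14.666667, ybar = 38/3 ≈ 12.666667
Sxy = sum((xi-xbar)(yi-ybar)) = -154/3 ≈ -51.333333
Sxx = sum((xi-xbar)^2) = 98/3 ≈ 32.666667
b = Sxy / Sxx = -11/7 ≈ -1.571429
a = 12.666667 - (-1.571429) * 14.666667 = 250/7 ≈ 35.714286

35.7143


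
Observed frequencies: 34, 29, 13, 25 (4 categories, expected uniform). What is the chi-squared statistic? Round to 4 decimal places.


chi2 = sum((O-E)^2/E), E = total/4
total = 101, E = 101/4 = 25.25
(34 - 25.25)^2 / 25.25 = 76.5625 / 25.25 = 1225/404 ≈ 3.032178
(29 - 25.25)^2 / 25.25 = 14.0625 / 25.25 = 225/404 ≈ 0.556931
(13 - 25.25)^2 / 25.25 = 150.0625 / 25.25 = 2401/404 ≈ 5.943069
(25 - 25.25)^2 / 25.25 = 0.0625 / 25.25 = 1/404 ≈ 0.002475
chi2 = 963/101 ≈ 9.534653

9.5347


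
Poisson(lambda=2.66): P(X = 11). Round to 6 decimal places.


P = e^(-lam) * lam^k / k!
e^(-2.66) ≈ 0.06994822
lam^k = 2.66^11 ≈ 47173.489504
k! = 11! = 39916800
P = 0.06994822 * 47173.489504 / 39916800 ≈ 0.000083

0.000083


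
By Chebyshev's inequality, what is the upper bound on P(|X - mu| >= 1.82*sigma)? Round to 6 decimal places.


P <= 1/k^2
k^2 = 1.82^2 = 3.3124
1/k^2 = 1 / 3.3124 = 2500/8281 ≈ 0.30189591

0.301896


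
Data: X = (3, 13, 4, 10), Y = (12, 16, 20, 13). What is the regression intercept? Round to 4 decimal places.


a = ybar - b*xbar, where b = sum((xi-xbar)(yi-ybar)) / sum((xi-xbar)^2)
n = 4, xbar = 30/4 = 7.5, ybar = 61/4 = 15.25
Sxy = sum((xi-xbar)(yi-ybar)) = -3.5
Sxx = sum((xi-xbar)^2) = 69
b = Sxy / Sxx = -7/138 ≈ -0.050725
a = 15.25 - (-0.050725) * 7.5 = 719/46 ≈ 15.630435

15.6304


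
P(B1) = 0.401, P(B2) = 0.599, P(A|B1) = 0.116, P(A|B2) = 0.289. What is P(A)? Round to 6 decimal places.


P(A) = P(A|B1)*P(B1) + P(A|B2)*P(B2)
P(A|B1)*P(B1) = 0.116 * 0.401 = 0.046516
P(A|B2)*P(B2) = 0.289 * 0.599 = 0.173111
P(A) = 0.046516 + 0.173111 = 0.219627

0.219627


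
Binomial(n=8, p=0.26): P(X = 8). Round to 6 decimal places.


P = C(n,k) * p^k * (1-p)^(n-k)
C(8,8) = 1
p^k = 0.26^8 ≈ 0.00002088271
(1-p)^(n-k) = 0.74^0 = 1
P = 1 * 0.00002088271 * 1 ≈ 0.000021

0.000021


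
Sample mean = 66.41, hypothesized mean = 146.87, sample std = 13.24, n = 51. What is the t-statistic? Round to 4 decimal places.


t = (xbar - mu0) / (s/sqrt(n))
xbar - mu0 = 66.41 - 146.87 = -80.46
sqrt(51) ≈ 7.14142843
s/sqrt(n) = 13.24 / 7.14142843 ≈ 1.85397083
t = -80.46 / 1.85397083 ≈ -43.398741

-43.3987


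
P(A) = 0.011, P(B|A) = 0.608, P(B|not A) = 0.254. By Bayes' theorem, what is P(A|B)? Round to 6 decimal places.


P(A|B) = P(B|A)*P(A) / P(B), P(B) = P(B|A)*P(A) + P(B|not A)*P(not A)
P(B|A)*P(A) = 0.608 * 0.011 = 0.006688
P(B|not A)*P(not A) = 0.254 * 0.989 = 0.251206
P(B) = 0.006688 + 0.251206 = 0.257894
P(A|B) = 0.006688 / 0.257894 ≈ 0.02593314

0.025933


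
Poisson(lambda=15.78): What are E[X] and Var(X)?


E[X] = Var(X) = lambda = 15.78

15.78, 15.78


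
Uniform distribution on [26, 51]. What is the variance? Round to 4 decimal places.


Var = (b-a)^2 / 12
(b-a)^2 = (51 - 26)^2 = 625
Var = 625/12 ≈ 52.083333

52.0833


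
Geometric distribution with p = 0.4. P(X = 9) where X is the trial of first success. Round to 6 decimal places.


P = (1-p)^(k-1) * p
(1-p)^(k-1) = 0.6^8 = 0.01679616
P = 0.01679616 * 0.4 = 0.006718464

0.006718


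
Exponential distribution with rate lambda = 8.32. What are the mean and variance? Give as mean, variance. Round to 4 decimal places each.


mean = 1/lam, var = 1/lam^2
mean = 1 / 8.32 = 25/208 ≈ 0.120192
lam^2 = 8.32^2 = 69.2224
var = 1 / 69.2224 ≈ 0.014446

0.1202, 0.0144


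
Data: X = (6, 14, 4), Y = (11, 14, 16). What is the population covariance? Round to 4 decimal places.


Cov = (1/n)*sum((xi-xbar)(yi-ybar))
n = 3, xbar = 24/3 = 8, ybar = 41/3 ≈ 13.666667
sum((xi-xbar)(yi-ybar)) = -2
Cov = -2 / 3 = -2/3 ≈ -0.666667

-0.6667


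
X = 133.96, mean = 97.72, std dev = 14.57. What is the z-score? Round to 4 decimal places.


z = (X - mu) / sigma
X - mu = 133.96 - 97.72 = 36.24
z = 36.24 / 14.57 = 3624/1457 ≈ 2.487303

2.4873


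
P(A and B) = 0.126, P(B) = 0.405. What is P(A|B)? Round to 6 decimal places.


P(A|B) = P(A and B) / P(B) = 0.126 / 0.405 = 14/45 ≈ 0.31111111

0.311111


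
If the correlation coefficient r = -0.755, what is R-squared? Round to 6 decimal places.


R^2 = r^2 = (-0.755)^2 = 0.570025

0.570025


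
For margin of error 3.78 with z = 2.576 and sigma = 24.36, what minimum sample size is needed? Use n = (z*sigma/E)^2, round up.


z*sigma/E = 2.576 * 24.36 / 3.78 = 18676/1125 ≈ 16.600889
(z*sigma/E)^2 ≈ 275.589512
round up: n = 276

276


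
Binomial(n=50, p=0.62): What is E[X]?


E[X] = n*p = 50 * 0.62 = 31

31


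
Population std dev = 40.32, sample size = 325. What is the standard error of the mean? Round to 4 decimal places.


SE = sigma / sqrt(n)
sqrt(325) ≈ 18.027756
SE = 40.32 / 18.027756 ≈ 2.236551

2.2366


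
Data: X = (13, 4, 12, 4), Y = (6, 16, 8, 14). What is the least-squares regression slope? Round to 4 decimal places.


b = sum((xi-xbar)(yi-ybar)) / sum((xi-xbar)^2)
n = 4, xbar = 33/4 = 8.25, ybar = 44/4 = 11
Sxy = sum((xi-xbar)(yi-ybar)) = -69
Sxx = sum((xi-xbar)^2) = 72.75
b = Sxy / Sxx = -92/97 ≈ -0.948454

-0.9485


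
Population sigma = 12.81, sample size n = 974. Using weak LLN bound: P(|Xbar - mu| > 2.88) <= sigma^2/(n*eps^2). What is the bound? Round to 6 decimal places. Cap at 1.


bound = min(1, sigma^2/(n*eps^2))
sigma^2 = 12.81^2 = 164.0961
n*eps^2 = 974 * 2.88^2 = 974 * 8.2944 = 8078.7456
sigma^2/(n*eps^2) = 164.0961 / 8078.7456 ≈ 0.02031208

0.020312


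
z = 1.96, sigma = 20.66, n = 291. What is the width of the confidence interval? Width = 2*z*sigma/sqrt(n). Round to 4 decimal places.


width = 2*z*sigma/sqrt(n)
2*z*sigma = 2 * 1.96 * 20.66 = 80.9872
sqrt(291) ≈ 17.058722
width = 80.9872 / 17.058722 ≈ 4.747554

4.7476


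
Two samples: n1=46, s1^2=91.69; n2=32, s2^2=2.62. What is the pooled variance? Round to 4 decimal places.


sp^2 = ((n1-1)*s1^2 + (n2-1)*s2^2)/(n1+n2-2)
(n1-1)*s1^2 = 45 * 91.69 = 4126.05
(n2-1)*s2^2 = 31 * 2.62 = 81.22
numerator = 4126.05 + 81.22 = 4207.27
n1+n2-2 = 76
sp^2 = 4207.27 / 76 = 420727/7600 ≈ 55.358816

55.3588


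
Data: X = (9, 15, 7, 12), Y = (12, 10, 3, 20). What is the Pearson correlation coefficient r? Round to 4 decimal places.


r = sum((xi-xbar)(yi-ybar)) / sqrt(sum((xi-xbar)^2) * sum((yi-ybar)^2))
n = 4, xbar = 43/4 = 10.75, ybar = 45/4 = 11.25
Sxy = sum((xi-xbar)(yi-ybar)) = 35.25
Sxx = sum((xi-xbar)^2) = 36.75
Syy = sum((yi-ybar)^2) = 146.75
sqrt(Sxx*Syy) ≈ 73.437473
r = Sxy / sqrt(Sxx*Syy) = 35.25 / 73.437473 ≈ 0.480000

0.4800


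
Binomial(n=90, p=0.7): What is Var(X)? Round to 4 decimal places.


Var = n*p*(1-p) = 90 * 0.7 * 0.3 = 18.9

18.9000


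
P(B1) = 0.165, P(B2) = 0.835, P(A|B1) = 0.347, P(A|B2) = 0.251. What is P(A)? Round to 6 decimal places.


P(A) = P(A|B1)*P(B1) + P(A|B2)*P(B2)
P(A|B1)*P(B1) = 0.347 * 0.165 = 0.057255
P(A|B2)*P(B2) = 0.251 * 0.835 = 0.209585
P(A) = 0.057255 + 0.209585 = 0.26684

0.266840


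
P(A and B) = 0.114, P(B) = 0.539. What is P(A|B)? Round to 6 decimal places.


P(A|B) = P(A and B) / P(B) = 0.114 / 0.539 = 114/539 ≈ 0.21150278

0.211503


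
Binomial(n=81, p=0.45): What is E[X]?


E[X] = n*p = 81 * 0.45 = 36.45

36.45


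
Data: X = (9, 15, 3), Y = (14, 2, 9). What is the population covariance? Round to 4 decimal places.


Cov = (1/n)*sum((xi-xbar)(yi-ybar))
n = 3, xbar = 27/3 = 9, ybar = 25/3 ≈ 8.333333
sum((xi-xbar)(yi-ybar)) = -42
Cov = -42 / 3 = -14

-14.0000


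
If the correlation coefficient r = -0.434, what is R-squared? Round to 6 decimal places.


R^2 = r^2 = (-0.434)^2 = 0.188356

0.188356


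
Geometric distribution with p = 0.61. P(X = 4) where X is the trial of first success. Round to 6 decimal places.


P = (1-p)^(k-1) * p
(1-p)^(k-1) = 0.39^3 = 0.059319
P = 0.059319 * 0.61 = 0.03618459

0.036185


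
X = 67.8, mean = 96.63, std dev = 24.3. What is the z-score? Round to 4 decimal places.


z = (X - mu) / sigma
X - mu = 67.8 - 96.63 = -28.83
z = -28.83 / 24.3 = -961/810 ≈ -1.186420

-1.1864


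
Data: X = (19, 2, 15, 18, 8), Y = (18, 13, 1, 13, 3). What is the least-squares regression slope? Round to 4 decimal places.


b = sum((xi-xbar)(yi-ybar)) / sum((xi-xbar)^2)
n = 5, xbar = 62/5 = 12.4, ybar = 48/5 = 9.6
Sxy = sum((xi-xbar)(yi-ybar)) = 45.8
Sxx = sum((xi-xbar)^2) = 209.2
b = Sxy / Sxx = 229/1046 ≈ 0.218929

0.2189


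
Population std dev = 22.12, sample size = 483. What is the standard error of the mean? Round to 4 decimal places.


SE = sigma / sqrt(n)
sqrt(483) ≈ 21.977261
SE = 22.12 / 21.977261 ≈ 1.006495

1.0065


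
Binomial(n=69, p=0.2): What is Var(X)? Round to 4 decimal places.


Var = n*p*(1-p) = 69 * 0.2 * 0.8 = 11.04

11.0400


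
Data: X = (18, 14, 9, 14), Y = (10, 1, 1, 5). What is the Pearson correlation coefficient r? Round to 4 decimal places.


r = sum((xi-xbar)(yi-ybar)) / sqrt(sum((xi-xbar)^2) * sum((yi-ybar)^2))
n = 4, xbar = 55/4 = 13.75, ybar = 17/4 = 4.25
Sxy = sum((xi-xbar)(yi-ybar)) = 39.25
Sxx = sum((xi-xbar)^2) = 40.75
Syy = sum((yi-ybar)^2) = 54.75
sqrt(Sxx*Syy) ≈ 47.234124
r = Sxy / sqrt(Sxx*Syy) = 39.25 / 47.234124 ≈ 0.830967

0.8310


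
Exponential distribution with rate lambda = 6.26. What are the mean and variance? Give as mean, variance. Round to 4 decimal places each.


mean = 1/lam, var = 1/lam^2
mean = 1 / 6.26 = 50/313 ≈ 0.159744
lam^2 = 6.26^2 = 39.1876
var = 1 / 39.1876 ≈ 0.025518

0.1597, 0.0255


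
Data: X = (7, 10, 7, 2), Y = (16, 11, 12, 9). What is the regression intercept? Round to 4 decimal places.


a = ybar - b*xbar, where b = sum((xi-xbar)(yi-ybar)) / sum((xi-xbar)^2)
n = 4, xbar = 26/4 = 6.5, ybar = 48/4 = 12
Sxy = sum((xi-xbar)(yi-ybar)) = 12
Sxx = sum((xi-xbar)^2) = 33
b = Sxy / Sxx = 4/11 ≈ 0.363636
a = 12 - 0.363636 * 6.5 = 106/11 ≈ 9.636364

9.6364


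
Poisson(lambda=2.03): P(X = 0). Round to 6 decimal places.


P = e^(-lam) * lam^k / k!
e^(-2.03) ≈ 0.1313355
lam^k = 2.03^0 = 1
k! = 0! = 1
P = 0.1313355 * 1 / 1 ≈ 0.131336

0.131336


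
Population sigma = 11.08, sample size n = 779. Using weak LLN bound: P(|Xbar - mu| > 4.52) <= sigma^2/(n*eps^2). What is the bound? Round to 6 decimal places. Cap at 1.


bound = min(1, sigma^2/(n*eps^2))
sigma^2 = 11.08^2 = 122.7664
n*eps^2 = 779 * 4.52^2 = 779 * 20.4304 = 15915.2816
sigma^2/(n*eps^2) = 122.7664 / 15915.2816 ≈ 0.00771374

0.007714


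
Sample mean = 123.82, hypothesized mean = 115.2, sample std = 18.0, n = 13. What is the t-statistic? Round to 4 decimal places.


t = (xbar - mu0) / (s/sqrt(n))
xbar - mu0 = 123.82 - 115.2 = 8.62
sqrt(13) ≈ 3.60555128
s/sqrt(n) = 18.0 / 3.60555128 ≈ 4.99230177
t = 8.62 / 4.99230177 ≈ 1.726658

1.7267


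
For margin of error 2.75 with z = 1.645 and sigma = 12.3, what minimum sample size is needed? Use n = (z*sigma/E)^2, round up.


z*sigma/E = 1.645 * 12.3 / 2.75 = 40467/5500 ≈ 7.357636
(z*sigma/E)^2 ≈ 54.134813
round up: n = 55

55


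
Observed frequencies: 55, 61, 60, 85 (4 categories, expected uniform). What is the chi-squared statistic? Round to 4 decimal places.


chi2 = sum((O-E)^2/E), E = total/4
total = 261, E = 261/4 = 65.25
(55 - 65.25)^2 / 65.25 = 105.0625 / 65.25 = 1681/1044 ≈ 1.610153
(61 - 65.25)^2 / 65.25 = 18.0625 / 65.25 = 289/1044 ≈ 0.276820
(60 - 65.25)^2 / 65.25 = 27.5625 / 65.25 = 49/116 ≈ 0.422414
(85 - 65.25)^2 / 65.25 = 390.0625 / 65.25 = 6241/1044 ≈ 5.977969
chi2 = 721/87 ≈ 8.287356

8.2874


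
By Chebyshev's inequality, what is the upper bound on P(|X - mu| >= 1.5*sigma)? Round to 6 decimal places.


P <= 1/k^2
k^2 = 1.5^2 = 2.25
1/k^2 = 1 / 2.25 = 4/9 ≈ 0.44444444

0.444444


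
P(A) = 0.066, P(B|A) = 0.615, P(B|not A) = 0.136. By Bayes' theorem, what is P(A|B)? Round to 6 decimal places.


P(A|B) = P(B|A)*P(A) / P(B), P(B) = P(B|A)*P(A) + P(B|not A)*P(not A)
P(B|A)*P(A) = 0.615 * 0.066 = 0.04059
P(B|not A)*P(not A) = 0.136 * 0.934 = 0.127024
P(B) = 0.04059 + 0.127024 = 0.167614
P(A|B) = 0.04059 / 0.167614 ≈ 0.24216354

0.242164


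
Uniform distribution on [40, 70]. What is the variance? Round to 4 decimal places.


Var = (b-a)^2 / 12
(b-a)^2 = (70 - 40)^2 = 900
Var = 900/12 = 75

75.0000


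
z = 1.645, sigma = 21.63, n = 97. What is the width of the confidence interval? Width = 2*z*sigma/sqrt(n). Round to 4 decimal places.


width = 2*z*sigma/sqrt(n)
2*z*sigma = 2 * 1.645 * 21.63 = 71.1627
sqrt(97) ≈ 9.848858
width = 71.1627 / 9.848858 ≈ 7.225477

7.2255


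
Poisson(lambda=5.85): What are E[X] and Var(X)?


E[X] = Var(X) = lambda = 5.85

5.85, 5.85


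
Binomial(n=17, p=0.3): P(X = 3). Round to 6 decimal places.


P = C(n,k) * p^k * (1-p)^(n-k)
C(17,3) = 680
p^k = 0.3^3 = 0.027
(1-p)^(n-k) = 0.7^14 ≈ 0.006782231
P = 680 * 0.027 * 0.006782231 ≈ 0.124522

0.124522


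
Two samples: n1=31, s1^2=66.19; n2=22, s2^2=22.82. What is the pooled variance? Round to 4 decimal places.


sp^2 = ((n1-1)*s1^2 + (n2-1)*s2^2)/(n1+n2-2)
(n1-1)*s1^2 = 30 * 66.19 = 1985.7
(n2-1)*s2^2 = 21 * 22.82 = 479.22
numerator = 1985.7 + 479.22 = 2464.92
n1+n2-2 = 51
sp^2 = 2464.92 / 51 = 20541/425 ≈ 48.331765

48.3318


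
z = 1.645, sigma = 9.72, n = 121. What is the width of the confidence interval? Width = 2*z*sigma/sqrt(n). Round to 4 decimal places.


width = 2*z*sigma/sqrt(n)
2*z*sigma = 2 * 1.645 * 9.72 = 31.9788
sqrt(121) = 11
width = 31.9788 / 11 ≈ 2.907164

2.9072


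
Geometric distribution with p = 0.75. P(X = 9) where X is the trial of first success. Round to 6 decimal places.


P = (1-p)^(k-1) * p
(1-p)^(k-1) = 0.25^8 ≈ 0.00001525879
P = 0.00001525879 * 0.75 ≈ 0.00001144409

0.000011


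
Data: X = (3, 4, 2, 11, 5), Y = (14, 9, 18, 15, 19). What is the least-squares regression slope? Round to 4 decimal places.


b = sum((xi-xbar)(yi-ybar)) / sum((xi-xbar)^2)
n = 5, xbar = 25/5 = 5, ybar = 75/5 = 15
Sxy = sum((xi-xbar)(yi-ybar)) = -1
Sxx = sum((xi-xbar)^2) = 50
b = Sxy / Sxx = -0.02

-0.0200


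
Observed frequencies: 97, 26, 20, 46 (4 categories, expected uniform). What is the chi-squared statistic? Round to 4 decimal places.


chi2 = sum((O-E)^2/E), E = total/4
total = 189, E = 189/4 = 47.25
(97 - 47.25)^2 / 47.25 = 2475.0625 / 47.25 = 39601/756 ≈ 52.382275
(26 - 47.25)^2 / 47.25 = 451.5625 / 47.25 = 7225/756 ≈ 9.556878
(20 - 47.25)^2 / 47.25 = 742.5625 / 47.25 = 11881/756 ≈ 15.715608
(46 - 47.25)^2 / 47.25 = 1.5625 / 47.25 = 25/756 ≈ 0.033069
chi2 = 14683/189 ≈ 77.687831

77.6878


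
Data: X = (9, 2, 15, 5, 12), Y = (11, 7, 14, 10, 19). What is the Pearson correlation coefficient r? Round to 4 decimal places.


r = sum((xi-xbar)(yi-ybar)) / sqrt(sum((xi-xbar)^2) * sum((yi-ybar)^2))
n = 5, xbar = 43/5 = 8.6, ybar = 61/5 = 12.2
Sxy = sum((xi-xbar)(yi-ybar)) = 76.4
Sxx = sum((xi-xbar)^2) = 109.2
Syy = sum((yi-ybar)^2) = 82.8
sqrt(Sxx*Syy) ≈ 95.088170
r = Sxy / sqrt(Sxx*Syy) = 76.4 / 95.088170 ≈ 0.803465

0.8035


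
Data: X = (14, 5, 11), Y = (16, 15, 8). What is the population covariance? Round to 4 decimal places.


Cov = (1/n)*sum((xi-xbar)(yi-ybar))
n = 3, xbar = 30/3 = 10, ybar = 39/3 = 13
sum((xi-xbar)(yi-ybar)) = -3
Cov = -3 / 3 = -1

-1.0000


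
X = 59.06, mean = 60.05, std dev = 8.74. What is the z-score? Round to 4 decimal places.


z = (X - mu) / sigma
X - mu = 59.06 - 60.05 = -0.99
z = -0.99 / 8.74 = -99/874 ≈ -0.113272

-0.1133


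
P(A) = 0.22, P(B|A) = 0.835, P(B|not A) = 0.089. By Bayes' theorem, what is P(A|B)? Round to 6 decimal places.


P(A|B) = P(B|A)*P(A) / P(B), P(B) = P(B|A)*P(A) + P(B|not A)*P(not A)
P(B|A)*P(A) = 0.835 * 0.22 = 0.1837
P(B|not A)*P(not A) = 0.089 * 0.78 = 0.06942
P(B) = 0.1837 + 0.06942 = 0.25312
P(A|B) = 0.1837 / 0.25312 ≈ 0.72574273

0.725743


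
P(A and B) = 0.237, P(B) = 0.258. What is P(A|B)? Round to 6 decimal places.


P(A|B) = P(A and B) / P(B) = 0.237 / 0.258 = 79/86 ≈ 0.91860465

0.918605


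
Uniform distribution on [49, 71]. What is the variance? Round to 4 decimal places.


Var = (b-a)^2 / 12
(b-a)^2 = (71 - 49)^2 = 484
Var = 484/12 ≈ 40.333333

40.3333


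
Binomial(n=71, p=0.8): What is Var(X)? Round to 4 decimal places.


Var = n*p*(1-p) = 71 * 0.8 * 0.2 = 11.36

11.3600


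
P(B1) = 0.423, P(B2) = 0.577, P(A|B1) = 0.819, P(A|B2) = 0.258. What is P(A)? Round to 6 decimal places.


P(A) = P(A|B1)*P(B1) + P(A|B2)*P(B2)
P(A|B1)*P(B1) = 0.819 * 0.423 = 0.346437
P(A|B2)*P(B2) = 0.258 * 0.577 = 0.148866
P(A) = 0.346437 + 0.148866 = 0.495303

0.495303


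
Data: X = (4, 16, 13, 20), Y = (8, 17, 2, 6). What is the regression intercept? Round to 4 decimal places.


a = ybar - b*xbar, where b = sum((xi-xbar)(yi-ybar)) / sum((xi-xbar)^2)
n = 4, xbar = 53/4 = 13.25, ybar = 33/4 = 8.25
Sxy = sum((xi-xbar)(yi-ybar)) = 12.75
Sxx = sum((xi-xbar)^2) = 138.75
b = Sxy / Sxx = 17/185 ≈ 0.091892
a = 8.25 - 0.091892 * 13.25 = 1301/185 ≈ 7.032432

7.0324


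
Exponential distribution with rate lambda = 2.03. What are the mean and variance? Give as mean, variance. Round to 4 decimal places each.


mean = 1/lam, var = 1/lam^2
mean = 1 / 2.03 = 100/203 ≈ 0.492611
lam^2 = 2.03^2 = 4.1209
var = 1 / 4.1209 ≈ 0.242665

0.4926, 0.2427


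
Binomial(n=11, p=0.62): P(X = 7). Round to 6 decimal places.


P = C(n,k) * p^k * (1-p)^(n-k)
C(11,7) = 330
p^k = 0.62^7 ≈ 0.03521615
(1-p)^(n-k) = 0.38^4 = 0.02085136
P = 330 * 0.03521615 * 0.02085136 ≈ 0.242320

0.242320


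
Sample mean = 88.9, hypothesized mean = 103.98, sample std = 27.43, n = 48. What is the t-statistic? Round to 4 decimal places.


t = (xbar - mu0) / (s/sqrt(n))
xbar - mu0 = 88.9 - 103.98 = -15.08
sqrt(48) ≈ 6.92820323
s/sqrt(n) = 27.43 / 6.92820323 ≈ 3.95917947
t = -15.08 / 3.95917947 ≈ -3.808870

-3.8089


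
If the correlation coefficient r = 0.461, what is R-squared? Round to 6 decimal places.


R^2 = r^2 = (0.461)^2 = 0.212521

0.212521


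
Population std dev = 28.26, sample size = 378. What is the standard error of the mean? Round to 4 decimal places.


SE = sigma / sqrt(n)
sqrt(378) ≈ 19.442222
SE = 28.26 / 19.442222 ≈ 1.453538

1.4535


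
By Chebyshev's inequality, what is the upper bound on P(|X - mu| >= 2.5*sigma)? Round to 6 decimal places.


P <= 1/k^2
k^2 = 2.5^2 = 6.25
1/k^2 = 1 / 6.25 = 0.16

0.160000


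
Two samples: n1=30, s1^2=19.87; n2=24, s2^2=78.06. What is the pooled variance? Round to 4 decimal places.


sp^2 = ((n1-1)*s1^2 + (n2-1)*s2^2)/(n1+n2-2)
(n1-1)*s1^2 = 29 * 19.87 = 576.23
(n2-1)*s2^2 = 23 * 78.06 = 1795.38
numerator = 576.23 + 1795.38 = 2371.61
n1+n2-2 = 52
sp^2 = 2371.61 / 52 = 237161/5200 ≈ 45.607885

45.6079


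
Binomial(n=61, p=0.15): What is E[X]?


E[X] = n*p = 61 * 0.15 = 9.15

9.15


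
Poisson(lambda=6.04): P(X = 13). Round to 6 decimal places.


P = e^(-lam) * lam^k / k!
e^(-6.04) ≈ 0.002381559
lam^k = 6.04^13 ≈ 14239023345.744419
k! = 13! = 6227020800
P = 0.002381559 * 14239023345.744419 / 6227020800 ≈ 0.005446

0.005446


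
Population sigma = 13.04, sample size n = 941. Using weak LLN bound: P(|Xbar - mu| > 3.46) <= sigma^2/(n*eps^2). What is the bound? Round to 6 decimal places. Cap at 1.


bound = min(1, sigma^2/(n*eps^2))
sigma^2 = 13.04^2 = 170.0416
n*eps^2 = 941 * 3.46^2 = 941 * 11.9716 = 11265.2756
sigma^2/(n*eps^2) = 170.0416 / 11265.2756 ≈ 0.01509431

0.015094


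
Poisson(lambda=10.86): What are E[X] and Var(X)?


E[X] = Var(X) = lambda = 10.86

10.86, 10.86


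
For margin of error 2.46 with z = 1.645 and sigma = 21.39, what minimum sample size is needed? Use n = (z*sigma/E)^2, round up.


z*sigma/E = 1.645 * 21.39 / 2.46 ≈ 14.303476
(z*sigma/E)^2 ≈ 204.589415
round up: n = 205

205


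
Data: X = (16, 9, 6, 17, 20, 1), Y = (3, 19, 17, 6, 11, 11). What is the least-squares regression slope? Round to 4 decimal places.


b = sum((xi-xbar)(yi-ybar)) / sum((xi-xbar)^2)
n = 6, xbar = 69/6 = 11.5, ybar = 67/6 ≈ 11.166667
Sxy = sum((xi-xbar)(yi-ybar)) = -116.5
Sxx = sum((xi-xbar)^2) = 269.5
b = Sxy / Sxx = -233/539 ≈ -0.432282

-0.4323


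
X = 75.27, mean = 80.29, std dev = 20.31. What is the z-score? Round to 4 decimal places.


z = (X - mu) / sigma
X - mu = 75.27 - 80.29 = -5.02
z = -5.02 / 20.31 = -502/2031 ≈ -0.247169

-0.2472


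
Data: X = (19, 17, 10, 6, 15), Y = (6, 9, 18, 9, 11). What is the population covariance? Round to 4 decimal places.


Cov = (1/n)*sum((xi-xbar)(yi-ybar))
n = 5, xbar = 67/5 = 13.4, ybar = 53/5 = 10.6
sum((xi-xbar)(yi-ybar)) = -44.2
Cov = -44.2 / 5 = -8.84

-8.8400


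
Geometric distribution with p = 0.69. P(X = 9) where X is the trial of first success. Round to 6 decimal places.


P = (1-p)^(k-1) * p
(1-p)^(k-1) = 0.31^8 ≈ 0.00008528910
P = 0.00008528910 * 0.69 ≈ 0.00005884948

0.000059


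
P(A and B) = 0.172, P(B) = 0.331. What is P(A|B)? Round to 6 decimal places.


P(A|B) = P(A and B) / P(B) = 0.172 / 0.331 = 172/331 ≈ 0.51963746

0.519637


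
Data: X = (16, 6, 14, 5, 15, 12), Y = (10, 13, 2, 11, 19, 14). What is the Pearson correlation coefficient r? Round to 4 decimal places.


r = sum((xi-xbar)(yi-ybar)) / sqrt(sum((xi-xbar)^2) * sum((yi-ybar)^2))
n = 6, xbar = 68/6 = 34/3 ≈ 11.333333, ybar = 69/6 = 11.5
Sxy = sum((xi-xbar)(yi-ybar)) = -8
Sxx = sum((xi-xbar)^2) = 334/3 ≈ 111.333333
Syy = sum((yi-ybar)^2) = 157.5
sqrt(Sxx*Syy) ≈ 132.419787
r = Sxy / sqrt(Sxx*Syy) = -8 / 132.419787 ≈ -0.060414

-0.0604


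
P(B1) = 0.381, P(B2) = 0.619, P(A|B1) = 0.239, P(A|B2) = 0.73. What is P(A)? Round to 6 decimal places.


P(A) = P(A|B1)*P(B1) + P(A|B2)*P(B2)
P(A|B1)*P(B1) = 0.239 * 0.381 = 0.091059
P(A|B2)*P(B2) = 0.73 * 0.619 = 0.45187
P(A) = 0.091059 + 0.45187 = 0.542929

0.542929


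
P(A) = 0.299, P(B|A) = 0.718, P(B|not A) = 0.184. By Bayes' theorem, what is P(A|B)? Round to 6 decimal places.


P(A|B) = P(B|A)*P(A) / P(B), P(B) = P(B|A)*P(A) + P(B|not A)*P(not A)
P(B|A)*P(A) = 0.718 * 0.299 = 0.214682
P(B|not A)*P(not A) = 0.184 * 0.701 = 0.128984
P(B) = 0.214682 + 0.128984 = 0.343666
P(A|B) = 0.214682 / 0.343666 = 4667/7471 ≈ 0.62468210

0.624682
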